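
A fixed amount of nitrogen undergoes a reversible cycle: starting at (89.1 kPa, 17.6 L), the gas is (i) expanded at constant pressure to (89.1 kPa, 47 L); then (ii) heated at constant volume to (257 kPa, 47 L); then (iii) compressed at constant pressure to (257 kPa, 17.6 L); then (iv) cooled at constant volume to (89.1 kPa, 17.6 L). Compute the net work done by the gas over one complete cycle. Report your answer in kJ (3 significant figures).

W_net ≈ -4.94 kJ

Constant-volume legs do no work.
W(i) = (89.1)(47 − 17.6) = 2620 J; W(iii) = (257)(17.6 − 47) = -7556 J.
W_net = 2620 − 7556 = -4936 J (the counter-clockwise enclosed area).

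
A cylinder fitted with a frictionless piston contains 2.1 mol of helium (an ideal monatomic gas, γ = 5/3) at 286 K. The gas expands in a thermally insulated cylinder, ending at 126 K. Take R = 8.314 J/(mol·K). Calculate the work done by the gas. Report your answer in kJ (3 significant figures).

W ≈ 4.19 kJ

Adiabatic ⇒ Q = 0, so W_by = −ΔU = nCᵥ(T₁ − T₂).
Cᵥ = 3R/2 = 12.47 J/(mol·K).
W = (2.1)(12.47)(286 − 126) = 4190 J.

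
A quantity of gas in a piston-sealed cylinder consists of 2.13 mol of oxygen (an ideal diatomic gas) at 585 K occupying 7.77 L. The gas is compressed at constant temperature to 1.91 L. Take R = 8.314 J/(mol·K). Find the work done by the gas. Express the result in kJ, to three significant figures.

W ≈ -14.5 kJ

Isothermal: W = nRT ln(V₂/V₁).
W = (2.13)(8.314)(585) × ln(1.91/7.77)
  = 10360 × -1.403
W_by_gas = -14536 J.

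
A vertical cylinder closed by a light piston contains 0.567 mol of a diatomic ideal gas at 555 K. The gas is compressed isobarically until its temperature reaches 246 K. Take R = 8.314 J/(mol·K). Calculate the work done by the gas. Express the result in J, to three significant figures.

W ≈ -1460 J

Isobaric: W = P ΔV = nR ΔT.
W = (0.567)(8.314)(246 − 555) = -1457 J.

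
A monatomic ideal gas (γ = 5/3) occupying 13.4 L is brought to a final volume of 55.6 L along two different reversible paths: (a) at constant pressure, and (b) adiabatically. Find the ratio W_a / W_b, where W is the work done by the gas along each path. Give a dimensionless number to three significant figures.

Path (a) isobaric: W = P₁(V₂ − V₁) → W_a/(P₁V₁) = 3.149.
Path (b) adiabatic: W = P₁V₁(1 − (V₁/V₂)^(γ−1))/(γ−1) → W_b/(P₁V₁) = 0.9191.
W_a / W_b = 3.149 / 0.9191 = 3.427.

W_a / W_b ≈ 3.43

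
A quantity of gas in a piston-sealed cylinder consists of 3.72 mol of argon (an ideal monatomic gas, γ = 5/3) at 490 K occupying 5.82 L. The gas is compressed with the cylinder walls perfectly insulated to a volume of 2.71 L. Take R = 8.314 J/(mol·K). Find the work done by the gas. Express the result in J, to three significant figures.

Adiabatic: TV^(γ−1) = const with γ = 5/3.
T₂ = T₁ (V₁/V₂)^(γ−1) = 490 × (5.82/2.71)^0.667 = 490 × 1.665 = 815.6 K.
W_by = nCᵥ(T₁ − T₂) = (3.72)(12.47)(490 − 815.6) = -15107 J.

W ≈ -15100 J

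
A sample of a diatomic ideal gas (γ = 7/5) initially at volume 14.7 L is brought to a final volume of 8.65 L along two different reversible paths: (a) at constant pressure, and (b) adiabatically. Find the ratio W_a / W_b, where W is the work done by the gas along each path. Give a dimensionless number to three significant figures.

Path (a) isobaric: W = P₁(V₂ − V₁) → W_a/(P₁V₁) = -0.4116.
Path (b) adiabatic: W = P₁V₁(1 − (V₁/V₂)^(γ−1))/(γ−1) → W_b/(P₁V₁) = -0.5907.
W_a / W_b = -0.4116 / -0.5907 = 0.6967.

W_a / W_b ≈ 0.697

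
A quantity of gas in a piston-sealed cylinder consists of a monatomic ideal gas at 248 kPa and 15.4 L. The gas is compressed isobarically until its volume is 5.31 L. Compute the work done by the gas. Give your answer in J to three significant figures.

W ≈ -2500 J

Isobaric: W = P ΔV.
W = (248 kPa)(5.31 − 15.4 L) = (248)(-10.09) = -2502 J.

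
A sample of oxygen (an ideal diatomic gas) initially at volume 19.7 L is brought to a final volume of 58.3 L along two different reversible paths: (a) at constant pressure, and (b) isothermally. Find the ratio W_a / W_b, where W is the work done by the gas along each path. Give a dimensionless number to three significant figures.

Path (a) isobaric: W = P₁(V₂ − V₁) → W_a/(P₁V₁) = 1.959.
Path (b) isothermal: W = P₁V₁ ln(V₂/V₁) → W_b/(P₁V₁) = 1.085.
W_a / W_b = 1.959 / 1.085 = 1.806.

W_a / W_b ≈ 1.81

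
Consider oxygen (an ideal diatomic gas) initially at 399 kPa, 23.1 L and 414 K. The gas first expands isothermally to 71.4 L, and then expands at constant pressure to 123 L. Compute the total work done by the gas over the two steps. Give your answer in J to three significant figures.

W_total ≈ 17100 J

Step 1 (isothermal): W = P₁V₁ ln(V₂/V₁) = (9217) ln(71.4/23.1) = 10401 J.
After step 1: P = 129.1 kPa, V = 71.4 L, T = 414 K.
Step 2 (isobaric): W = PΔV = (129.1 kPa)(123 − 71.4 L) = 6661 J.
W_total = 10401 + 6661 = 17062 J.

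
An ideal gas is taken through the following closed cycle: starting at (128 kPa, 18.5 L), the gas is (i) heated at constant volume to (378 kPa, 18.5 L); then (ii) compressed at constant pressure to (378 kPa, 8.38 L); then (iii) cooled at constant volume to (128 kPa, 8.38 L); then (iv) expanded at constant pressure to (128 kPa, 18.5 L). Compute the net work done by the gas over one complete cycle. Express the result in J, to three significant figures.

W_net ≈ -2530 J

Constant-volume legs do no work.
W(ii) = (378)(8.38 − 18.5) = -3825 J; W(iv) = (128)(18.5 − 8.38) = 1295 J.
W_net = -3825 + 1295 = -2530 J (the counter-clockwise enclosed area).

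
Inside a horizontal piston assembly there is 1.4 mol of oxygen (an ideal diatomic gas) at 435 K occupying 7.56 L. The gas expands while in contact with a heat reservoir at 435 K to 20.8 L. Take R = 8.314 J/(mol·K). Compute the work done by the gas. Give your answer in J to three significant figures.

W ≈ 5120 J

Isothermal: W = nRT ln(V₂/V₁).
W = (1.4)(8.314)(435) × ln(20.8/7.56)
  = 5063 × 1.012
W_by_gas = 5124 J.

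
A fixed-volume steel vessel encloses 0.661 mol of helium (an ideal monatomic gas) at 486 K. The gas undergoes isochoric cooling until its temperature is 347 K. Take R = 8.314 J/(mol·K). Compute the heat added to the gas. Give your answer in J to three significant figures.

Q ≈ -1150 J

Constant volume ⇒ W = 0, so Q = ΔU = nCᵥΔT with Cᵥ = 3R/2 = 12.47 J/(mol·K).
ΔU = (0.661)(12.47)(347 − 486) = -1146 J.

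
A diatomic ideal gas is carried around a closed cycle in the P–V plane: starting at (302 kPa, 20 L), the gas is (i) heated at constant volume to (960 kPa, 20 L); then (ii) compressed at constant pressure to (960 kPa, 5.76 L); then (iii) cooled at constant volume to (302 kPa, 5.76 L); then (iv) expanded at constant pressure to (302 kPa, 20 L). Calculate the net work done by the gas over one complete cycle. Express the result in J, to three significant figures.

W_net ≈ -9370 J

Constant-volume legs do no work.
W(ii) = (960)(5.76 − 20) = -13670 J; W(iv) = (302)(20 − 5.76) = 4300 J.
W_net = -13670 + 4300 = -9370 J (the counter-clockwise enclosed area).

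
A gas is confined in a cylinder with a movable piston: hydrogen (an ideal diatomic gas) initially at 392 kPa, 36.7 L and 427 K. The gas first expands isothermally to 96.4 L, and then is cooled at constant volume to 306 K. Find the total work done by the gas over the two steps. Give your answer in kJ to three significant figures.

W_total ≈ 13.9 kJ

Step 1 (isothermal): W = P₁V₁ ln(V₂/V₁) = (14386) ln(96.4/36.7) = 13893 J.
Step 2 (isochoric): W = 0 (constant volume).
W_total = 13893 + 0 = 13893 J.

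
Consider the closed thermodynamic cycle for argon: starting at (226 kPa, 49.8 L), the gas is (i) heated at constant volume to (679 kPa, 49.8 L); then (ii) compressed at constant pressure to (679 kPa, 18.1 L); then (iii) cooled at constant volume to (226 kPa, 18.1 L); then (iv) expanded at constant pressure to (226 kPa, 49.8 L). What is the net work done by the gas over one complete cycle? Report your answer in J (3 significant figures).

W_net ≈ -14400 J

Constant-volume legs do no work.
W(ii) = (679)(18.1 − 49.8) = -21524 J; W(iv) = (226)(49.8 − 18.1) = 7164 J.
W_net = -21524 + 7164 = -14360 J (the counter-clockwise enclosed area).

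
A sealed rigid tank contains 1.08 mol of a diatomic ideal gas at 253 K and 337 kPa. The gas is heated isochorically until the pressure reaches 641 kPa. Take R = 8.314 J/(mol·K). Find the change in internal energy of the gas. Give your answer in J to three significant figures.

ΔU ≈ 5120 J

Constant volume ⇒ W = 0, so Q = ΔU = nCᵥΔT with Cᵥ = 5R/2 = 20.79 J/(mol·K).
At constant V, T₂/T₁ = P₂/P₁ ⇒ ΔT = T₁(P₂/P₁ − 1) = 253·(641/337 − 1) = 228.2 K.
ΔU = (1.08)(20.79)(228.2) = 5123 J.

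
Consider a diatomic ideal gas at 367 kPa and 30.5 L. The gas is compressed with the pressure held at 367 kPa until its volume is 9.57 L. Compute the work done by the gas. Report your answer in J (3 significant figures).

Isobaric: W = P ΔV.
W = (367 kPa)(9.57 − 30.5 L) = (367)(-20.93) = -7681 J.

W ≈ -7680 J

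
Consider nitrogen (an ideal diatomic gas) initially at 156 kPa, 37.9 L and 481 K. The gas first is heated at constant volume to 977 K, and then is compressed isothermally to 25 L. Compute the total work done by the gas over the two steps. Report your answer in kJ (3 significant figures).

Step 1 (isochoric): W = 0 (constant volume).
After step 1: P = 316.9 kPa (V unchanged).
Step 2 (isothermal): W = P₁V₁ ln(V₂/V₁) = (12009) ln(25/37.9) = -4997 J.
W_total = 0 − 4997 = -4997 J.

W_total ≈ -5.00 kJ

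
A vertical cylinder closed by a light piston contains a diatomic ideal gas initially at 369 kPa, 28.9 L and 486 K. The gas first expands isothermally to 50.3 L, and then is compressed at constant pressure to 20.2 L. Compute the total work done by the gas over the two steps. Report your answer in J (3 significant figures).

W_total ≈ -472 J

Step 1 (isothermal): W = P₁V₁ ln(V₂/V₁) = (10664) ln(50.3/28.9) = 5910 J.
After step 1: P = 212 kPa, V = 50.3 L, T = 486 K.
Step 2 (isobaric): W = PΔV = (212 kPa)(20.2 − 50.3 L) = -6381 J.
W_total = 5910 − 6381 = -471.8 J.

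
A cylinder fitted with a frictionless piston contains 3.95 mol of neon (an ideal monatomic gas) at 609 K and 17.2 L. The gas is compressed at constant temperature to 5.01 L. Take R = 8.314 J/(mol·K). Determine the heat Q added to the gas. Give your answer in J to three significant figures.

Q ≈ -24700 J

Isothermal ⇒ ΔU = 0, so Q = W = nRT ln(V₂/V₁).
Q = (3.95)(8.314)(609) ln(5.01/17.2) = 20000 × -1.233 = -24669 J.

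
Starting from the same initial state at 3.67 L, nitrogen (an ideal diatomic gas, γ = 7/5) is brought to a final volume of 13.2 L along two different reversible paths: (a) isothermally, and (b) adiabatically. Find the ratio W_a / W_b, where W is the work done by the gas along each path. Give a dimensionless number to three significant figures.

W_a / W_b ≈ 1.28

Path (a) isothermal: W = P₁V₁ ln(V₂/V₁) → W_a/(P₁V₁) = 1.28.
Path (b) adiabatic: W = P₁V₁(1 − (V₁/V₂)^(γ−1))/(γ−1) → W_b/(P₁V₁) = 1.002.
W_a / W_b = 1.28 / 1.002 = 1.278.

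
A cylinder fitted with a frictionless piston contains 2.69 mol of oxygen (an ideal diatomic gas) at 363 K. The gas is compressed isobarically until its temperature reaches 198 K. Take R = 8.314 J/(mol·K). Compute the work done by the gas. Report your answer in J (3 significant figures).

Isobaric: W = P ΔV = nR ΔT.
W = (2.69)(8.314)(198 − 363) = -3690 J.

W ≈ -3690 J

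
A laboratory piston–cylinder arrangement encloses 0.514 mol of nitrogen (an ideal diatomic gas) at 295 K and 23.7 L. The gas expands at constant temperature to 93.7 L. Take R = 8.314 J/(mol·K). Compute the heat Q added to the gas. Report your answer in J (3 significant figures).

Q ≈ 1730 J

Isothermal ⇒ ΔU = 0, so Q = W = nRT ln(V₂/V₁).
Q = (0.514)(8.314)(295) ln(93.7/23.7) = 1261 × 1.375 = 1733 J.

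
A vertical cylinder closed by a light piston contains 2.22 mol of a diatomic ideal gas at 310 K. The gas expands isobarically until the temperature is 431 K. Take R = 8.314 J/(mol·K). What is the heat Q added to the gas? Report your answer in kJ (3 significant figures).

Q ≈ 7.82 kJ

Isobaric: W = nRΔT = (2.22)(8.314)(121) = 2233 J.
ΔU = nCᵥΔT with Cᵥ = 5R/2: ΔU = (2.22)(20.79)(121) = 5583 J.
Q = ΔU + W = 5583 + 2233 = 7817 J.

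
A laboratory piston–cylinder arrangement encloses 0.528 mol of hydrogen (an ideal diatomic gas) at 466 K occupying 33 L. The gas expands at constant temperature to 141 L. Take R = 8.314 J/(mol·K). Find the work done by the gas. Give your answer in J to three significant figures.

Isothermal: W = nRT ln(V₂/V₁).
W = (0.528)(8.314)(466) × ln(141/33)
  = 2046 × 1.452
W_by_gas = 2971 J.

W ≈ 2970 J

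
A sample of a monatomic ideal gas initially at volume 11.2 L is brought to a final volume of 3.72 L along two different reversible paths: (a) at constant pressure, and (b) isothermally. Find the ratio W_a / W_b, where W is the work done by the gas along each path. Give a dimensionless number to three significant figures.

W_a / W_b ≈ 0.606

Path (a) isobaric: W = P₁(V₂ − V₁) → W_a/(P₁V₁) = -0.6679.
Path (b) isothermal: W = P₁V₁ ln(V₂/V₁) → W_b/(P₁V₁) = -1.102.
W_a / W_b = -0.6679 / -1.102 = 0.6059.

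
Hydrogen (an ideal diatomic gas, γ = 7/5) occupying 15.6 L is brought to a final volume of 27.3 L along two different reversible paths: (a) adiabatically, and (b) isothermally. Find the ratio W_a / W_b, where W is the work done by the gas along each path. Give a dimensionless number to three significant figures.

W_a / W_b ≈ 0.896

Path (a) adiabatic: W = P₁V₁(1 − (V₁/V₂)^(γ−1))/(γ−1) → W_a/(P₁V₁) = 0.5014.
Path (b) isothermal: W = P₁V₁ ln(V₂/V₁) → W_b/(P₁V₁) = 0.5596.
W_a / W_b = 0.5014 / 0.5596 = 0.896.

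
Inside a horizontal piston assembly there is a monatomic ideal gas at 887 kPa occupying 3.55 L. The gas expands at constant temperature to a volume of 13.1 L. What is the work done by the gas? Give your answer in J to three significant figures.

W ≈ 4110 J

Isothermal: W = nRT ln(V₂/V₁) = P₁V₁ ln(V₂/V₁).
P₁V₁ = (887 kPa)(3.55 L) = 3149 J.
W = 3149 × ln(13.1/3.55) = 3149 × 1.306
W_by_gas = 4111 J.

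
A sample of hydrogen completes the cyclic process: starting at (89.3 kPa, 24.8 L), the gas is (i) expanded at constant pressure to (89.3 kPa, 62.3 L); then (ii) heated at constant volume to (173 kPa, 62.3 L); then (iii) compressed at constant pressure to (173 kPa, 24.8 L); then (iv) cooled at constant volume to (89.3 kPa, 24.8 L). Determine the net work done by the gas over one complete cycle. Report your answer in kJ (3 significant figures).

W_net ≈ -3.14 kJ

Constant-volume legs do no work.
W(i) = (89.3)(62.3 − 24.8) = 3349 J; W(iii) = (173)(24.8 − 62.3) = -6488 J.
W_net = 3349 − 6488 = -3139 J (the counter-clockwise enclosed area).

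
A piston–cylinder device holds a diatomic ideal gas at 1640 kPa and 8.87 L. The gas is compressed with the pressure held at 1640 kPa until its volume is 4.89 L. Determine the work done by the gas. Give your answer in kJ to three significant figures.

Isobaric: W = P ΔV.
W = (1640 kPa)(4.89 − 8.87 L) = (1640)(-3.98) = -6527 J.

W ≈ -6.53 kJ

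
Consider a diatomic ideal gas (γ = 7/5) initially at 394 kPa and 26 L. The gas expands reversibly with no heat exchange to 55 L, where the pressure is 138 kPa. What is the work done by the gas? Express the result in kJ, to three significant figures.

Adiabatic: W = (P₁V₁ − P₂V₂)/(γ − 1) with γ = 7/5.
P₁V₁ = 10244 J, P₂V₂ = 7590 J.
W = (10244 − 7590) / 0.4 = 6635 J.

W ≈ 6.64 kJ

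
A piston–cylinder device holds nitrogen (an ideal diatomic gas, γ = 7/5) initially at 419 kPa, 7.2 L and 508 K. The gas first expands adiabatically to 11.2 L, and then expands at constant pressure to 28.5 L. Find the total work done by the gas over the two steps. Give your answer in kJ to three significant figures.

W_total ≈ 5.13 kJ

Step 1 (adiabatic): W = (P₁V₁ − P₂V₂)/(γ−1) = (3017 − 2528)/0.4 = 1222 J.
After step 1: P = 225.7 kPa, V = 11.2 L, T = 425.7 K.
Step 2 (isobaric): W = PΔV = (225.7 kPa)(28.5 − 11.2 L) = 3905 J.
W_total = 1222 + 3905 = 5127 J.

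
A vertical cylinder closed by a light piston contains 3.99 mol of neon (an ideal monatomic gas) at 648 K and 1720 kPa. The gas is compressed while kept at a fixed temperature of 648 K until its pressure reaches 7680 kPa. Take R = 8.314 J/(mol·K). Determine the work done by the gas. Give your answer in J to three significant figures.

W ≈ -32200 J

Isothermal process: W = nRT ln(V₂/V₁) = nRT ln(P₁/P₂).
W = (3.99)(8.314)(648) × ln(1720/7680)
  = 21496 × ln(0.224) = 21496 × -1.496
W_by_gas = -32164 J.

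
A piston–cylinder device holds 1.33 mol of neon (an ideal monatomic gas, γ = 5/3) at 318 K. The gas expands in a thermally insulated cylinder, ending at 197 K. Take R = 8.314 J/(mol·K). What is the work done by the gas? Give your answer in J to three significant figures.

W ≈ 2010 J

Adiabatic ⇒ Q = 0, so W_by = −ΔU = nCᵥ(T₁ − T₂).
Cᵥ = 3R/2 = 12.47 J/(mol·K).
W = (1.33)(12.47)(318 − 197) = 2007 J.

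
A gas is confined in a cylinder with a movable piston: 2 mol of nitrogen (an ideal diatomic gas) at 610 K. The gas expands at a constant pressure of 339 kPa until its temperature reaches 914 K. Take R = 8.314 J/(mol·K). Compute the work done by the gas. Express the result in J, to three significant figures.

W ≈ 5050 J

Isobaric: W = P ΔV = nR ΔT.
W = (2)(8.314)(914 − 610) = 5055 J.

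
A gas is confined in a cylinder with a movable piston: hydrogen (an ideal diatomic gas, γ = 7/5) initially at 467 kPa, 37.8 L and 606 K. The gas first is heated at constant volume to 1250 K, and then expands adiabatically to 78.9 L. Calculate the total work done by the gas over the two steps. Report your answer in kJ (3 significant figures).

Step 1 (isochoric): W = 0 (constant volume).
After step 1: P = 963.3 kPa (V unchanged).
Step 2 (adiabatic): W = (P₁V₁ − P₂V₂)/(γ−1) = (36412 − 27128)/0.4 = 23211 J.
W_total = 0 + 23211 = 23211 J.

W_total ≈ 23.2 kJ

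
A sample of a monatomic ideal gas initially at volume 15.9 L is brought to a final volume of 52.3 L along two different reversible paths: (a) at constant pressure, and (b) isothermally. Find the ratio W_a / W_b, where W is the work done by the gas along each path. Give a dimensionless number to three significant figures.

Path (a) isobaric: W = P₁(V₂ − V₁) → W_a/(P₁V₁) = 2.289.
Path (b) isothermal: W = P₁V₁ ln(V₂/V₁) → W_b/(P₁V₁) = 1.191.
W_a / W_b = 2.289 / 1.191 = 1.923.

W_a / W_b ≈ 1.92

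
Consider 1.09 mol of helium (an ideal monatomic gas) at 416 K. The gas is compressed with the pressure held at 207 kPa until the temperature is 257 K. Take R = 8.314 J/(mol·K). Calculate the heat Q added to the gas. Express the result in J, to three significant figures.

Q ≈ -3600 J

Isobaric: W = nRΔT = (1.09)(8.314)(-159) = -1441 J.
ΔU = nCᵥΔT with Cᵥ = 3R/2: ΔU = (1.09)(12.47)(-159) = -2161 J.
Q = ΔU + W = -2161 − 1441 = -3602 J.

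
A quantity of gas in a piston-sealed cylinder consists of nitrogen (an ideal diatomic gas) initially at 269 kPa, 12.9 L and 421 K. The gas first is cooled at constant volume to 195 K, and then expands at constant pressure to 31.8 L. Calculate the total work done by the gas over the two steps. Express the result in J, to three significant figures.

W_total ≈ 2350 J

Step 1 (isochoric): W = 0 (constant volume).
After step 1: P = 124.6 kPa (V unchanged).
Step 2 (isobaric): W = PΔV = (124.6 kPa)(31.8 − 12.9 L) = 2355 J.
W_total = 0 + 2355 = 2355 J.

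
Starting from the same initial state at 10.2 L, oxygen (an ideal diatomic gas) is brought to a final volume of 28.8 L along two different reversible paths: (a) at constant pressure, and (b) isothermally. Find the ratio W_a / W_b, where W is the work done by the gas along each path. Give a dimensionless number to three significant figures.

W_a / W_b ≈ 1.76

Path (a) isobaric: W = P₁(V₂ − V₁) → W_a/(P₁V₁) = 1.824.
Path (b) isothermal: W = P₁V₁ ln(V₂/V₁) → W_b/(P₁V₁) = 1.038.
W_a / W_b = 1.824 / 1.038 = 1.757.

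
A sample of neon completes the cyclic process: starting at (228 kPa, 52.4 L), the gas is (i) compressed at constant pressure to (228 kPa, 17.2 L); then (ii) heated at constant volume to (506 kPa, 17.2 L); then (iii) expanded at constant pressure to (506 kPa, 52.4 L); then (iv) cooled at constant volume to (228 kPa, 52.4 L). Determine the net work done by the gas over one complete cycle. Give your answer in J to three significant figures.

W_net ≈ 9790 J

Constant-volume legs do no work.
W(i) = (228)(17.2 − 52.4) = -8026 J; W(iii) = (506)(52.4 − 17.2) = 17811 J.
W_net = -8026 + 17811 = 9786 J (the clockwise enclosed area).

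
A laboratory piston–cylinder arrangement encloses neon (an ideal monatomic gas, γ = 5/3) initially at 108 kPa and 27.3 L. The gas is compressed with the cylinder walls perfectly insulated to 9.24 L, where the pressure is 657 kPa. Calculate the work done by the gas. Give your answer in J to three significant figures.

Adiabatic: W = (P₁V₁ − P₂V₂)/(γ − 1) with γ = 5/3.
P₁V₁ = 2948 J, P₂V₂ = 6071 J.
W = (2948 − 6071) / 0.6667 = -4683 J.

W ≈ -4680 J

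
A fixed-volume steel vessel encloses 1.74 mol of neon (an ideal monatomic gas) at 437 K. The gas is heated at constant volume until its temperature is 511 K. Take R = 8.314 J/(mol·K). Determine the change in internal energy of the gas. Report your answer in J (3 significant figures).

Constant volume ⇒ W = 0, so Q = ΔU = nCᵥΔT with Cᵥ = 3R/2 = 12.47 J/(mol·K).
ΔU = (1.74)(12.47)(511 − 437) = 1606 J.

ΔU ≈ 1610 J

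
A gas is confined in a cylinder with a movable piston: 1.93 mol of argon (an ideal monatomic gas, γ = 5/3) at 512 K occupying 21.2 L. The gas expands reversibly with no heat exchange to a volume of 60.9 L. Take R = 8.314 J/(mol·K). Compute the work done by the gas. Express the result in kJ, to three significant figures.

W ≈ 6.23 kJ

Adiabatic: TV^(γ−1) = const with γ = 5/3.
T₂ = T₁ (V₁/V₂)^(γ−1) = 512 × (21.2/60.9)^0.667 = 512 × 0.4949 = 253.4 K.
W_by = nCᵥ(T₁ − T₂) = (1.93)(12.47)(512 − 253.4) = 6225 J.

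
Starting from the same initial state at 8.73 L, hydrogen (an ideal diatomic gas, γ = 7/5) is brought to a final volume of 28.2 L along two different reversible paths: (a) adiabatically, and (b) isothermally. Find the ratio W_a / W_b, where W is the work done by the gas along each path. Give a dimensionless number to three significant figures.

Path (a) adiabatic: W = P₁V₁(1 − (V₁/V₂)^(γ−1))/(γ−1) → W_a/(P₁V₁) = 0.936.
Path (b) isothermal: W = P₁V₁ ln(V₂/V₁) → W_b/(P₁V₁) = 1.173.
W_a / W_b = 0.936 / 1.173 = 0.7982.

W_a / W_b ≈ 0.798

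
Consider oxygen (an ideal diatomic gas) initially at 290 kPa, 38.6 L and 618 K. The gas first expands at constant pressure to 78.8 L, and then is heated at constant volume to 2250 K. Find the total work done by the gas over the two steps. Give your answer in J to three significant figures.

Step 1 (isobaric): W = PΔV = (290 kPa)(78.8 − 38.6 L) = 11658 J.
Step 2 (isochoric): W = 0 (constant volume).
W_total = 11658 + 0 = 11658 J.

W_total ≈ 11700 J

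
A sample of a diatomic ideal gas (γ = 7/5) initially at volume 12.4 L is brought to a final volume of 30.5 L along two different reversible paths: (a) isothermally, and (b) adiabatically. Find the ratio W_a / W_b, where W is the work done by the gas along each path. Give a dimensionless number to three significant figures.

Path (a) isothermal: W = P₁V₁ ln(V₂/V₁) → W_a/(P₁V₁) = 0.9.
Path (b) adiabatic: W = P₁V₁(1 − (V₁/V₂)^(γ−1))/(γ−1) → W_b/(P₁V₁) = 0.7558.
W_a / W_b = 0.9 / 0.7558 = 1.191.

W_a / W_b ≈ 1.19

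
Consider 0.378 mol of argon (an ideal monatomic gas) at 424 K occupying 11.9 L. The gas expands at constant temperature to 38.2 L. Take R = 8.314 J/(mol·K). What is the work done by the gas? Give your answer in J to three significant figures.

W ≈ 1550 J

Isothermal: W = nRT ln(V₂/V₁).
W = (0.378)(8.314)(424) × ln(38.2/11.9)
  = 1333 × 1.166
W_by_gas = 1554 J.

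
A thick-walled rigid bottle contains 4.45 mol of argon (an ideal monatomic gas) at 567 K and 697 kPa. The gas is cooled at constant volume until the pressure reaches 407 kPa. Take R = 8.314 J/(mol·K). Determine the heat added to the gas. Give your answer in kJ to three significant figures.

Q ≈ -13.1 kJ

Constant volume ⇒ W = 0, so Q = ΔU = nCᵥΔT with Cᵥ = 3R/2 = 12.47 J/(mol·K).
At constant V, T₂/T₁ = P₂/P₁ ⇒ ΔT = T₁(P₂/P₁ − 1) = 567·(407/697 − 1) = -235.9 K.
ΔU = (4.45)(12.47)(-235.9) = -13092 J.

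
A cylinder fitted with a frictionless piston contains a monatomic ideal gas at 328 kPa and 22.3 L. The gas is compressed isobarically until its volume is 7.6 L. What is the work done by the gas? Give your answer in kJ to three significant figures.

W ≈ -4.82 kJ

Isobaric: W = P ΔV.
W = (328 kPa)(7.6 − 22.3 L) = (328)(-14.7) = -4822 J.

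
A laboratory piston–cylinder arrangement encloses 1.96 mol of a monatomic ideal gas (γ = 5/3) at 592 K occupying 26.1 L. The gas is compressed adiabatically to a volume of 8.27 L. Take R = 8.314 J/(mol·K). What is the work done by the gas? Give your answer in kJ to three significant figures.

Adiabatic: TV^(γ−1) = const with γ = 5/3.
T₂ = T₁ (V₁/V₂)^(γ−1) = 592 × (26.1/8.27)^0.667 = 592 × 2.152 = 1274 K.
W_by = nCᵥ(T₁ − T₂) = (1.96)(12.47)(592 − 1274) = -16664 J.

W ≈ -16.7 kJ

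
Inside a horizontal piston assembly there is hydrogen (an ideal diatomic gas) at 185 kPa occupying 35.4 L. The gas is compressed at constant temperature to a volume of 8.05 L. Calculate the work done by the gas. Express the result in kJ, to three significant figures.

W ≈ -9.70 kJ

Isothermal: W = nRT ln(V₂/V₁) = P₁V₁ ln(V₂/V₁).
P₁V₁ = (185 kPa)(35.4 L) = 6549 J.
W = 6549 × ln(8.05/35.4) = 6549 × -1.481
W_by_gas = -9699 J.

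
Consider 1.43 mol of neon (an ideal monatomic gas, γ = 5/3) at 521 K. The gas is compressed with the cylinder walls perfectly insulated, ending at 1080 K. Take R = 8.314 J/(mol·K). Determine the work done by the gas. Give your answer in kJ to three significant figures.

W ≈ -9.97 kJ

Adiabatic ⇒ Q = 0, so W_by = −ΔU = nCᵥ(T₁ − T₂).
Cᵥ = 3R/2 = 12.47 J/(mol·K).
W = (1.43)(12.47)(521 − 1080) = -9969 J.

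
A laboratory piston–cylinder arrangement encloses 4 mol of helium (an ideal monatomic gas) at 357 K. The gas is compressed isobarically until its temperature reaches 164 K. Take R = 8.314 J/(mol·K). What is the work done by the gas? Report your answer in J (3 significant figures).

Isobaric: W = P ΔV = nR ΔT.
W = (4)(8.314)(164 − 357) = -6418 J.

W ≈ -6420 J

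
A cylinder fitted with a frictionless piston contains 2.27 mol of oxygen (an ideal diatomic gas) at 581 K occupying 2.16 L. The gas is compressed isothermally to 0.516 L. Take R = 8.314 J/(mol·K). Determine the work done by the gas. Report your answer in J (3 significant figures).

W ≈ -15700 J

Isothermal: W = nRT ln(V₂/V₁).
W = (2.27)(8.314)(581) × ln(0.516/2.16)
  = 10965 × -1.432
W_by_gas = -15699 J.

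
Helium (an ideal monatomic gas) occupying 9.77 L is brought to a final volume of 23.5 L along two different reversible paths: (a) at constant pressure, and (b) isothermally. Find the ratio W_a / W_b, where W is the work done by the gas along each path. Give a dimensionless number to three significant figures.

W_a / W_b ≈ 1.60

Path (a) isobaric: W = P₁(V₂ − V₁) → W_a/(P₁V₁) = 1.405.
Path (b) isothermal: W = P₁V₁ ln(V₂/V₁) → W_b/(P₁V₁) = 0.8777.
W_a / W_b = 1.405 / 0.8777 = 1.601.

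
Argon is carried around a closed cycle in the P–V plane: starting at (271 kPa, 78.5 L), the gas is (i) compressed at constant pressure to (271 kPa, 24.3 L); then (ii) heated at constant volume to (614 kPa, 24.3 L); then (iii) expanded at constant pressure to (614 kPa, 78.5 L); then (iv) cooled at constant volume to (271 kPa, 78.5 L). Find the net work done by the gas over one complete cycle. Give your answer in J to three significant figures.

Constant-volume legs do no work.
W(i) = (271)(24.3 − 78.5) = -14688 J; W(iii) = (614)(78.5 − 24.3) = 33279 J.
W_net = -14688 + 33279 = 18591 J (the clockwise enclosed area).

W_net ≈ 18600 J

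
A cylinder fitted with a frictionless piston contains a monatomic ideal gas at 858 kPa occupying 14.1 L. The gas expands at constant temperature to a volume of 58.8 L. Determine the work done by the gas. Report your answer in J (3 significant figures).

Isothermal: W = nRT ln(V₂/V₁) = P₁V₁ ln(V₂/V₁).
P₁V₁ = (858 kPa)(14.1 L) = 12098 J.
W = 12098 × ln(58.8/14.1) = 12098 × 1.428
W_by_gas = 17275 J.

W ≈ 17300 J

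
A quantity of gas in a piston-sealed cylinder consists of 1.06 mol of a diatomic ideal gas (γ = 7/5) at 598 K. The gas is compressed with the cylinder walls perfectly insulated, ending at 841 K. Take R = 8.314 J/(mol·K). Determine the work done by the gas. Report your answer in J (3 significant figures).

W ≈ -5350 J

Adiabatic ⇒ Q = 0, so W_by = −ΔU = nCᵥ(T₁ − T₂).
Cᵥ = 5R/2 = 20.79 J/(mol·K).
W = (1.06)(20.79)(598 − 841) = -5354 J.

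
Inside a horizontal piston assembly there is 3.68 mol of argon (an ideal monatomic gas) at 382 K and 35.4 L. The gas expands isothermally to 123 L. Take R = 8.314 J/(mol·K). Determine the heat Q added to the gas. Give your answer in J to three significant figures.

Isothermal ⇒ ΔU = 0, so Q = W = nRT ln(V₂/V₁).
Q = (3.68)(8.314)(382) ln(123/35.4) = 11687 × 1.245 = 14556 J.

Q ≈ 14600 J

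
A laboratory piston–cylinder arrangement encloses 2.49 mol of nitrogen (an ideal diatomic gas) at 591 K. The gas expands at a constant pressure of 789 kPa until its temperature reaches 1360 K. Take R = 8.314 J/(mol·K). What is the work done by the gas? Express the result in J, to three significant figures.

W ≈ 15900 J

Isobaric: W = P ΔV = nR ΔT.
W = (2.49)(8.314)(1360 − 591) = 15920 J.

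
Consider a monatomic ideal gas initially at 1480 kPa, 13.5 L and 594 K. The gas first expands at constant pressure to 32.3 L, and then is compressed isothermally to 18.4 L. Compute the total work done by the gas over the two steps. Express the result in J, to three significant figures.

W_total ≈ 924 J

Step 1 (isobaric): W = PΔV = (1480 kPa)(32.3 − 13.5 L) = 27824 J.
After step 1: P = 1480 kPa, V = 32.3 L, T = 1421 K.
Step 2 (isothermal): W = P₁V₁ ln(V₂/V₁) = (47804) ln(18.4/32.3) = -26900 J.
W_total = 27824 − 26900 = 923.9 J.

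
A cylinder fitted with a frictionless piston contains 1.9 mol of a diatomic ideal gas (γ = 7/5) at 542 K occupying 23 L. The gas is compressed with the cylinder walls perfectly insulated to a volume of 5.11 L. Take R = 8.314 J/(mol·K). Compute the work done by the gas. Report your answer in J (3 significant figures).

Adiabatic: TV^(γ−1) = const with γ = 7/5.
T₂ = T₁ (V₁/V₂)^(γ−1) = 542 × (23/5.11)^0.4 = 542 × 1.825 = 989.3 K.
W_by = nCᵥ(T₁ − T₂) = (1.9)(20.79)(542 − 989.3) = -17664 J.

W ≈ -17700 J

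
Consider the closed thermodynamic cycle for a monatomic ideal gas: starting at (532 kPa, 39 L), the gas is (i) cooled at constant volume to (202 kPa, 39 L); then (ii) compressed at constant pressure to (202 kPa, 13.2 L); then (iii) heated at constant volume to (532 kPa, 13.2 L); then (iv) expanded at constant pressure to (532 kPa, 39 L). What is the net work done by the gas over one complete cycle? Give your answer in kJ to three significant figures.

Constant-volume legs do no work.
W(ii) = (202)(13.2 − 39) = -5212 J; W(iv) = (532)(39 − 13.2) = 13726 J.
W_net = -5212 + 13726 = 8514 J (the clockwise enclosed area).

W_net ≈ 8.51 kJ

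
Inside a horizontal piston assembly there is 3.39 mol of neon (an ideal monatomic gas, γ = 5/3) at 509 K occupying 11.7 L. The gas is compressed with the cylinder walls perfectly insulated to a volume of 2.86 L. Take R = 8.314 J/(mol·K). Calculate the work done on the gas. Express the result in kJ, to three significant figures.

Adiabatic: TV^(γ−1) = const with γ = 5/3.
T₂ = T₁ (V₁/V₂)^(γ−1) = 509 × (11.7/2.86)^0.667 = 509 × 2.558 = 1302 K.
W_by = nCᵥ(T₁ − T₂) = (3.39)(12.47)(509 − 1302) = -33524 J.
Work on gas = −W_by = 33524 J.

W ≈ 33.5 kJ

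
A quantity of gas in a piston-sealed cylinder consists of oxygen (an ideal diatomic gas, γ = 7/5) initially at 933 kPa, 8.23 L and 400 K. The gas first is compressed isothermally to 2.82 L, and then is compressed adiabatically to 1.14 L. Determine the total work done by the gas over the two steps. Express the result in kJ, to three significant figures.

Step 1 (isothermal): W = P₁V₁ ln(V₂/V₁) = (7679) ln(2.82/8.23) = -8224 J.
After step 1: P = 2723 kPa, V = 2.82 L, T = 400 K.
Step 2 (adiabatic): W = (P₁V₁ − P₂V₂)/(γ−1) = (7679 − 11031)/0.4 = -8381 J.
W_total = -8224 − 8381 = -16605 J.

W_total ≈ -16.6 kJ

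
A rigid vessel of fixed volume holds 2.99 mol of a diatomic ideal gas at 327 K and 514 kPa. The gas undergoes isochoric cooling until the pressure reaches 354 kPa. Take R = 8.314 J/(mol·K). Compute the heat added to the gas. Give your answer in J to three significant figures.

Constant volume ⇒ W = 0, so Q = ΔU = nCᵥΔT with Cᵥ = 5R/2 = 20.79 J/(mol·K).
At constant V, T₂/T₁ = P₂/P₁ ⇒ ΔT = T₁(P₂/P₁ − 1) = 327·(354/514 − 1) = -101.8 K.
ΔU = (2.99)(20.79)(-101.8) = -6326 J.

Q ≈ -6330 J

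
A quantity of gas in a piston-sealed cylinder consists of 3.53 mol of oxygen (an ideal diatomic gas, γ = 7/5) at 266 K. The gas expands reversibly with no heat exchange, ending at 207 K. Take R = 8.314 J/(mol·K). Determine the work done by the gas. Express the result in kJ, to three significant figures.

Adiabatic ⇒ Q = 0, so W_by = −ΔU = nCᵥ(T₁ − T₂).
Cᵥ = 5R/2 = 20.79 J/(mol·K).
W = (3.53)(20.79)(266 − 207) = 4329 J.

W ≈ 4.33 kJ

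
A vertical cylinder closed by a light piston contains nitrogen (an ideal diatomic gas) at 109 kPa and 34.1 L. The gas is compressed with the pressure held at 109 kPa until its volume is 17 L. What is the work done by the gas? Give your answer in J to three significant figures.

Isobaric: W = P ΔV.
W = (109 kPa)(17 − 34.1 L) = (109)(-17.1) = -1864 J.

W ≈ -1860 J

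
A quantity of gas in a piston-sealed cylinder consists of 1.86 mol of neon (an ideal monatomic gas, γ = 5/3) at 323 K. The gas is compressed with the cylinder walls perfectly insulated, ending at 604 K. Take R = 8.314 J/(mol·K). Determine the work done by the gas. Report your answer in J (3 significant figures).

Adiabatic ⇒ Q = 0, so W_by = −ΔU = nCᵥ(T₁ − T₂).
Cᵥ = 3R/2 = 12.47 J/(mol·K).
W = (1.86)(12.47)(323 − 604) = -6518 J.

W ≈ -6520 J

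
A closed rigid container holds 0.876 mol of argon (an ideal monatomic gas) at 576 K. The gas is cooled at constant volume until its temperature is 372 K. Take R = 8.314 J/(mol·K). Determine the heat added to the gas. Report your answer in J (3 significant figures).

Q ≈ -2230 J

Constant volume ⇒ W = 0, so Q = ΔU = nCᵥΔT with Cᵥ = 3R/2 = 12.47 J/(mol·K).
ΔU = (0.876)(12.47)(372 − 576) = -2229 J.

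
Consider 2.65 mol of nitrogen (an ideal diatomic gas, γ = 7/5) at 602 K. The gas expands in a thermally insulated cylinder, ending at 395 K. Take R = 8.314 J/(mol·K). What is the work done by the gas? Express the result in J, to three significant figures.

Adiabatic ⇒ Q = 0, so W_by = −ΔU = nCᵥ(T₁ − T₂).
Cᵥ = 5R/2 = 20.79 J/(mol·K).
W = (2.65)(20.79)(602 − 395) = 11402 J.

W ≈ 11400 J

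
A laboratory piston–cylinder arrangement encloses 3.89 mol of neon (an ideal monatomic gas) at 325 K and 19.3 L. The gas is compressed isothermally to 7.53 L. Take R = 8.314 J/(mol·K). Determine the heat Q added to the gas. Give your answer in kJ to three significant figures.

Isothermal ⇒ ΔU = 0, so Q = W = nRT ln(V₂/V₁).
Q = (3.89)(8.314)(325) ln(7.53/19.3) = 10511 × -0.9412 = -9893 J.

Q ≈ -9.89 kJ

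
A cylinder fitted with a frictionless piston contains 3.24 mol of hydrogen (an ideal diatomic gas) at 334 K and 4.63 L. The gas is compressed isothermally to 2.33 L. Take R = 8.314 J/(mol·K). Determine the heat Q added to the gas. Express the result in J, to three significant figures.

Q ≈ -6180 J

Isothermal ⇒ ΔU = 0, so Q = W = nRT ln(V₂/V₁).
Q = (3.24)(8.314)(334) ln(2.33/4.63) = 8997 × -0.6867 = -6178 J.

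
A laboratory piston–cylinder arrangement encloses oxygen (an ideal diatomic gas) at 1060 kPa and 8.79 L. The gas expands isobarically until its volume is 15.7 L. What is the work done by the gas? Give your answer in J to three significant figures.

W ≈ 7320 J

Isobaric: W = P ΔV.
W = (1060 kPa)(15.7 − 8.79 L) = (1060)(6.91) = 7325 J.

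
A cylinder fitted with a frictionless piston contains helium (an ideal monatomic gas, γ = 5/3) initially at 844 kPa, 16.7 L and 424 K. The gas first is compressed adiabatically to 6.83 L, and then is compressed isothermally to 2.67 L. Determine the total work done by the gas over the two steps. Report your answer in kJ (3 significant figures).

Step 1 (adiabatic): W = (P₁V₁ − P₂V₂)/(γ−1) = (14095 − 25581)/0.667 = -17230 J.
After step 1: P = 3745 kPa, V = 6.83 L, T = 769.5 K.
Step 2 (isothermal): W = P₁V₁ ln(V₂/V₁) = (25581) ln(2.67/6.83) = -24027 J.
W_total = -17230 − 24027 = -41257 J.

W_total ≈ -41.3 kJ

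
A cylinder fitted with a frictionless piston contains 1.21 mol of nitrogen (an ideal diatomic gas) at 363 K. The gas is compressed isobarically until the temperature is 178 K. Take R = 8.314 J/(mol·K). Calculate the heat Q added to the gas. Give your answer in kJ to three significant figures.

Isobaric: W = nRΔT = (1.21)(8.314)(-185) = -1861 J.
ΔU = nCᵥΔT with Cᵥ = 5R/2: ΔU = (1.21)(20.79)(-185) = -4653 J.
Q = ΔU + W = -4653 − 1861 = -6514 J.

Q ≈ -6.51 kJ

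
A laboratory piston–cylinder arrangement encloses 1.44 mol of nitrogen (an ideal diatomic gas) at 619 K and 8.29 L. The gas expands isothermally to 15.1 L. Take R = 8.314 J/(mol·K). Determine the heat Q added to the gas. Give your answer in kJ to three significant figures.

Q ≈ 4.44 kJ

Isothermal ⇒ ΔU = 0, so Q = W = nRT ln(V₂/V₁).
Q = (1.44)(8.314)(619) ln(15.1/8.29) = 7411 × 0.5996 = 4444 J.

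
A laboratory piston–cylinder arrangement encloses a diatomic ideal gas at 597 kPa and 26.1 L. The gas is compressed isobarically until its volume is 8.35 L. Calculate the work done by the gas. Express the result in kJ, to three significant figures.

W ≈ -10.6 kJ

Isobaric: W = P ΔV.
W = (597 kPa)(8.35 − 26.1 L) = (597)(-17.75) = -10597 J.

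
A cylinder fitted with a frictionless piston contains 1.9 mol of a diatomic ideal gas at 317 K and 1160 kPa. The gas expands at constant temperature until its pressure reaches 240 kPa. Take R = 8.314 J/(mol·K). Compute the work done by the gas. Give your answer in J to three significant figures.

W ≈ 7890 J

Isothermal process: W = nRT ln(V₂/V₁) = nRT ln(P₁/P₂).
W = (1.9)(8.314)(317) × ln(1160/240)
  = 5008 × ln(4.833) = 5008 × 1.576
W_by_gas = 7890 J.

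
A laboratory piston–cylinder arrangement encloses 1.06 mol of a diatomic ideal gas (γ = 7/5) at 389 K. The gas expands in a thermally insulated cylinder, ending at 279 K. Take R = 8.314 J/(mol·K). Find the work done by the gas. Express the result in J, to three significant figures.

Adiabatic ⇒ Q = 0, so W_by = −ΔU = nCᵥ(T₁ − T₂).
Cᵥ = 5R/2 = 20.79 J/(mol·K).
W = (1.06)(20.79)(389 − 279) = 2424 J.

W ≈ 2420 J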